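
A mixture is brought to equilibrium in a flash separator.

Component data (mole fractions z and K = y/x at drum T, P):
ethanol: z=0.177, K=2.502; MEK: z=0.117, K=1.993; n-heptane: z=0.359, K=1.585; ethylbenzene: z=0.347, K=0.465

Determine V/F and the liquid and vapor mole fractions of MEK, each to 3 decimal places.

V/F = 0.808, x_MEK = 0.065, y_MEK = 0.129

Material balance + equilibrium reduce to Σ zᵢ(Kᵢ−1)/(1+V/F(Kᵢ−1)) = 0.
Check two-phase: ΣzᵢKᵢ = 1.406 > 1 and Σzᵢ/Kᵢ = 1.102 > 1, so g(0) = 0.406 > 0 and g(1) = -0.102 < 0.
Iterate (Newton) starting at V/F = 0.54:
  V/F = 0.540: g = 0.1210, g' = -0.438 → V/F = 0.816
  V/F = 0.816: g = -0.0038, g' = -0.485 → V/F = 0.808
Converged at V/F = 0.808.
Compositions from xᵢ = zᵢ/(1+V/F(Kᵢ−1)), yᵢ = Kᵢxᵢ:
  ethanol: x = 0.080, y = 0.200
  MEK: x = 0.065, y = 0.129
  n-heptane: x = 0.244, y = 0.386
  ethylbenzene: x = 0.611, y = 0.284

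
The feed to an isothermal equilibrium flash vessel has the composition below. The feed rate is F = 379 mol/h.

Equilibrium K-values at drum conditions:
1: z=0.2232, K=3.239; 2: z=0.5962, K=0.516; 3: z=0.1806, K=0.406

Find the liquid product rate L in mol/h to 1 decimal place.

Material balance + equilibrium reduce to Σ zᵢ(Kᵢ−1)/(1+β(Kᵢ−1)) = 0.
g(0) = ΣzᵢKᵢ − 1 = 0.1039 and g(1) = 1 − Σzᵢ/Kᵢ = -0.6692, so a root lies in (0, 1).
Newton iteration, β⁰ = 0.5:
  β = 0.5000: g = -0.29750, g' = -0.6211 → β = 0.0210
  β = 0.0210: g = 0.07714, g' = -1.2286 → β = 0.0838
  β = 0.0838: g = 0.00714, g' = -1.0156 → β = 0.0908
  β = 0.0908: g = 0.00007, g' = -0.9967 → β = 0.0909
Converged at β = 0.0909.
Then V = β·F = 0.0909·379 = 34.4 mol/h and L = F − V = 344.6 mol/h.

L = 344.6 mol/h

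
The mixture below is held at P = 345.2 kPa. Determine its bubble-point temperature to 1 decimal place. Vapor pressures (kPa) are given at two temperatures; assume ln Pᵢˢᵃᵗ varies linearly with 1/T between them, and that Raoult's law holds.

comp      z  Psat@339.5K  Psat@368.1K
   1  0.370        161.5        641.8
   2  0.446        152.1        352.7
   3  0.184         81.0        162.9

T = 362.5 K

Bubble-point temperature: ΣzᵢPᵢˢᵃᵗ(T) = P. Interpolate ln Pᵢˢᵃᵗ = aᵢ + bᵢ/T.
  T = 339.5 K: ΣzᵢPᵢˢᵃᵗ = 142.50 kPa
  T = 368.1 K: ΣzᵢPᵢˢᵃᵗ = 424.74 kPa
  T = 353.8 K: ΣzᵢPᵢˢᵃᵗ = 249.00 kPa
  T = 361.0 K: ΣzᵢPᵢˢᵃᵗ = 326.79 kPa
  T = 364.6 K: ΣzᵢPᵢˢᵃᵗ = 373.52 kPa
  T = 362.8 K: ΣzᵢPᵢˢᵃᵗ = 349.44 kPa
Interpolating between 361.0 K and 362.8 K gives T ≈ 362.5 K.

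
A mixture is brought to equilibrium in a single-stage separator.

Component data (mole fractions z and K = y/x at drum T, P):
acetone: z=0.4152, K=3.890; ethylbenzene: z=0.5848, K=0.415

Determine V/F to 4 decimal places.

V/F = 0.5074

Rachford–Rice: g(V/F) = Σ zᵢ(Kᵢ−1)/(1+V/F(Kᵢ−1)) = 0.
g(0) = ΣzᵢKᵢ − 1 = 0.8578 and g(1) = 1 − Σzᵢ/Kᵢ = -0.5159, so a root lies in (0, 1).
Iterate (Newton) starting at V/F = 0.5:
  V/F = 0.5000: g = 0.00722, g' = -0.9799 → V/F = 0.5074
Converged at V/F = 0.5074.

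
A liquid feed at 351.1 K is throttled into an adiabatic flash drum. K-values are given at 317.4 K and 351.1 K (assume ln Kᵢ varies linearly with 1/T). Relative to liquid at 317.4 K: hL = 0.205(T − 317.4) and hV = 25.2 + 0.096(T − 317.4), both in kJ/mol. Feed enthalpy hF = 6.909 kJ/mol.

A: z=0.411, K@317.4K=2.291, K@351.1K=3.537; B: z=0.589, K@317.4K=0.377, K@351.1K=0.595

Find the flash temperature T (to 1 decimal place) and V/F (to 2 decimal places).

T = 320.3 K, V/F = 0.25

Adiabatic flash: solve Rachford–Rice at each trial T, then check hF = ψ·hV(T) + (1−ψ)·hL(T).
  T = 317.4 K: K = (2.291, 0.377), RR gives ψ = 0.203, H_out = 5.128 kJ/mol
  T = 351.1 K: K = (3.537, 0.595), RR gives ψ = 0.783, H_out = 23.756 kJ/mol
  T = 334.2 K: K = (2.876, 0.479), RR gives ψ = 0.475, H_out = 14.534 kJ/mol
  T = 325.8 K: K = (2.574, 0.426), RR gives ψ = 0.342, H_out = 10.031 kJ/mol
  T = 321.6 K: K = (2.430, 0.401), RR gives ψ = 0.275, H_out = 7.654 kJ/mol
  T = 319.5 K: K = (2.360, 0.389), RR gives ψ = 0.240, H_out = 6.413 kJ/mol
Linear interpolation between T = 319.5 (H_out = 6.413) and T = 321.6 (H_out = 7.654) on hF = 6.909 gives T ≈ 320.3 K, at which ψ = 0.25.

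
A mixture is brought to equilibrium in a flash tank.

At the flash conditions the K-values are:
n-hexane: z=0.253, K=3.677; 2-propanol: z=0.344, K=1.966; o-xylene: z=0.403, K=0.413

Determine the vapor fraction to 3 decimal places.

Let ψ = V/F and solve Σ zᵢ(Kᵢ−1)/(1+ψ(Kᵢ−1)) = 0.
Feasibility: ΣzᵢKᵢ = 1.773, Σzᵢ/Kᵢ = 1.220 — both > 1, two phases present.
Iterate (Newton) starting at ψ = 0.5:
  ψ = 0.500: g = 0.1789, g' = -0.756 → ψ = 0.737
  ψ = 0.737: g = 0.0052, g' = -0.746 → ψ = 0.744
Converged at ψ = 0.744.

ψ = 0.744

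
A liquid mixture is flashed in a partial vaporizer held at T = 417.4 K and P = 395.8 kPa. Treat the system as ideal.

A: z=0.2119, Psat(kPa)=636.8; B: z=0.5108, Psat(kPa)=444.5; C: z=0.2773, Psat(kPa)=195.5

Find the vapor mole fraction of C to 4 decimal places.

Raoult's law: Kᵢ = Pᵢˢᵃᵗ/P = Pᵢˢᵃᵗ/395.8.
  K_A = 636.8/395.8 = 1.608893, K_B = 444.5/395.8 = 1.123042, K_C = 195.5/395.8 = 0.493936
Newton–Raphson from β = 0.5:
  β = 0.5000: g = -0.02975, g' = -0.1803 → β = 0.3350
  β = 0.3350: g = -0.00145, g' = -0.1643 → β = 0.3262
  β = 0.3262: g = -0.00000, g' = -0.1637 → β = 0.3261
Converged at β = 0.3261.
Compositions from xᵢ = zᵢ/(1+β(Kᵢ−1)), yᵢ = Kᵢxᵢ:
  A: x = 0.1768, y = 0.2844
  B: x = 0.4911, y = 0.5515
  C: x = 0.3321, y = 0.1640

y_C = 0.1640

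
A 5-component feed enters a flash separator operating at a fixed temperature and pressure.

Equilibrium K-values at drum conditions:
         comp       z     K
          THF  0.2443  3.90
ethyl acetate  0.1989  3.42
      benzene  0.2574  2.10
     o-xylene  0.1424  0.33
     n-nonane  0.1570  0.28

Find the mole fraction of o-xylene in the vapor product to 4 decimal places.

y_o-xylene = 0.1085

Material balance + equilibrium reduce to Σ zᵢ(Kᵢ−1)/(1+ψ(Kᵢ−1)) = 0.
g(0) = ΣzᵢKᵢ − 1 = 1.2645 and g(1) = 1 − Σzᵢ/Kᵢ = -0.2356, so a root lies in (0, 1).
Iterate (Newton) starting at ψ = 0.5:
  ψ = 0.5000: g = 0.36955, g' = -1.0537 → ψ = 0.8507
  ψ = 0.8507: g = -0.00563, g' = -1.2663 → ψ = 0.8463
Converged at ψ = 0.8463.
Compositions from xᵢ = zᵢ/(1+ψ(Kᵢ−1)), yᵢ = Kᵢxᵢ:
  THF: x = 0.0707, y = 0.2758
  ethyl acetate: x = 0.0653, y = 0.2232
  benzene: x = 0.1333, y = 0.2799
  o-xylene: x = 0.3289, y = 0.1085
  n-nonane: x = 0.4018, y = 0.1125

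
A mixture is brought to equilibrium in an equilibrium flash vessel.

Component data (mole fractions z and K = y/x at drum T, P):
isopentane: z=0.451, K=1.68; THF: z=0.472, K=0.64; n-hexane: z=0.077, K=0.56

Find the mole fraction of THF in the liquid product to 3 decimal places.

Newton iteration, ψ⁰ = 0.53:
  ψ = 0.530: g = -0.0287, g' = -0.231 → ψ = 0.406
Converged at ψ = 0.406.
Compositions from xᵢ = zᵢ/(1+ψ(Kᵢ−1)), yᵢ = Kᵢxᵢ:
  isopentane: x = 0.353, y = 0.594
  THF: x = 0.553, y = 0.354
  n-hexane: x = 0.094, y = 0.053

x_THF = 0.553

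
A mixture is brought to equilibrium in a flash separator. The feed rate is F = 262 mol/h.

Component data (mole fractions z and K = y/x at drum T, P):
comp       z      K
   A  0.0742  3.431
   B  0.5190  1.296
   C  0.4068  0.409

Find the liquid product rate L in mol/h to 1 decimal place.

L = 213.4 mol/h

Material balance + equilibrium reduce to Σ zᵢ(Kᵢ−1)/(1+ψ(Kᵢ−1)) = 0.
g(0) = ΣzᵢKᵢ − 1 = 0.0936 and g(1) = 1 − Σzᵢ/Kᵢ = -0.4167, so a root lies in (0, 1).
Newton iteration, ψ⁰ = 0.5:
  ψ = 0.5000: g = -0.12603, g' = -0.4101 → ψ = 0.1927
  ψ = 0.1927: g = -0.00315, g' = -0.4250 → ψ = 0.1853
Converged at ψ = 0.1853.
Then V = ψ·F = 0.1853·262 = 48.6 mol/h and L = F − V = 213.4 mol/h.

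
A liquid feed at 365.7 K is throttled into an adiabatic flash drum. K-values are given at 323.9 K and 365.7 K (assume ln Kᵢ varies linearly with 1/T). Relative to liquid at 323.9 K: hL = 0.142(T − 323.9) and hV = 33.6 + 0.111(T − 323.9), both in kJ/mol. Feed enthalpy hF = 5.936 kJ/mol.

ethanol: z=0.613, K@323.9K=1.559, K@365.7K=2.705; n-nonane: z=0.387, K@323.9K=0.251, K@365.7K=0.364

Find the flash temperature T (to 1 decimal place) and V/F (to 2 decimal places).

T = 325.4 K, V/F = 0.17

Adiabatic flash: solve Rachford–Rice at each trial T, then check hF = ψ·hV(T) + (1−ψ)·hL(T).
  T = 323.9 K: K = (1.559, 0.251), RR gives ψ = 0.126, H_out = 4.238 kJ/mol
  T = 365.7 K: K = (2.705, 0.364), RR gives ψ = 0.737, H_out = 29.739 kJ/mol
  T = 344.8 K: K = (2.088, 0.306), RR gives ψ = 0.527, H_out = 20.341 kJ/mol
  T = 334.4 K: K = (1.814, 0.278), RR gives ψ = 0.373, H_out = 13.918 kJ/mol
  T = 329.1 K: K = (1.682, 0.264), RR gives ψ = 0.266, H_out = 9.634 kJ/mol
  T = 326.5 K: K = (1.620, 0.258), RR gives ψ = 0.202, H_out = 7.124 kJ/mol
  T = 325.2 K: K = (1.589, 0.254), RR gives ψ = 0.165, H_out = 5.734 kJ/mol
Linear interpolation between T = 325.2 (H_out = 5.734) and T = 326.5 (H_out = 7.124) on hF = 5.936 gives T ≈ 325.4 K, at which ψ = 0.17.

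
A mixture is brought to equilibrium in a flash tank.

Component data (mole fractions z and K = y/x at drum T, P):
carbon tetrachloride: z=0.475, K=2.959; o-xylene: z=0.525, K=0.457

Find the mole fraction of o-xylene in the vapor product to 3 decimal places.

Rachford–Rice: g(V/F) = Σ zᵢ(Kᵢ−1)/(1+V/F(Kᵢ−1)) = 0.
Check two-phase: ΣzᵢKᵢ = 1.645 > 1 and Σzᵢ/Kᵢ = 1.309 > 1, so g(0) = 0.645 > 0 and g(1) = -0.309 < 0.
Newton iteration, V/F⁰ = 0.5:
  V/F = 0.500: g = 0.0788, g' = -0.757 → V/F = 0.604
  V/F = 0.604: g = 0.0020, g' = -0.725 → V/F = 0.607
Converged at V/F = 0.607.
Compositions from xᵢ = zᵢ/(1+V/F(Kᵢ−1)), yᵢ = Kᵢxᵢ:
  carbon tetrachloride: x = 0.217, y = 0.642
  o-xylene: x = 0.783, y = 0.358

y_o-xylene = 0.358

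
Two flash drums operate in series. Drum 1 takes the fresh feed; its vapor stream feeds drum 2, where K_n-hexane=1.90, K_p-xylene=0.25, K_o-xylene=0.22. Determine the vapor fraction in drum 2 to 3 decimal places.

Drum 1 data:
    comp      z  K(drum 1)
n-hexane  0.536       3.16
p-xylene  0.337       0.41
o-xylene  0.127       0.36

Drum 1:
Let ψ₁ = V/F and solve Σ zᵢ(Kᵢ−1)/(1+ψ₁(Kᵢ−1)) = 0.
Check two-phase: ΣzᵢKᵢ = 1.878 > 1 and Σzᵢ/Kᵢ = 1.344 > 1, so g(0) = 0.878 > 0 and g(1) = -0.344 < 0.
Iterate (Newton) starting at ψ₁ = 0.59:
  ψ₁ = 0.590: g = 0.0734, g' = -0.894 → ψ₁ = 0.672
Converged at ψ₁ = 0.672.
Drum-1 compositions:
  n-hexane: x = 0.219, y = 0.691
  p-xylene: x = 0.559, y = 0.229
  o-xylene: x = 0.223, y = 0.080
Drum-2 feed = drum-1 vapor: z₂ = (0.6908, 0.2290, 0.0802).
Drum 2:
Let ψ₂ = V/F and solve Σ zᵢ(Kᵢ−1)/(1+ψ₂(Kᵢ−1)) = 0.
g(0) = ΣzᵢKᵢ − 1 = 0.387 and g(1) = 1 − Σzᵢ/Kᵢ = -0.644, so a root lies in (0, 1).
Iterate (Newton) starting at ψ₂ = 0.69:
  ψ₂ = 0.690: g = -0.1079, g' = -0.995 → ψ₂ = 0.582
  ψ₂ = 0.582: g = -0.0110, g' = -0.810 → ψ₂ = 0.568
Converged at ψ₂ = 0.568.
  n-hexane: x = 0.457, y = 0.869
  p-xylene: x = 0.399, y = 0.100
  o-xylene: x = 0.144, y = 0.032

V/F (drum 2) = 0.568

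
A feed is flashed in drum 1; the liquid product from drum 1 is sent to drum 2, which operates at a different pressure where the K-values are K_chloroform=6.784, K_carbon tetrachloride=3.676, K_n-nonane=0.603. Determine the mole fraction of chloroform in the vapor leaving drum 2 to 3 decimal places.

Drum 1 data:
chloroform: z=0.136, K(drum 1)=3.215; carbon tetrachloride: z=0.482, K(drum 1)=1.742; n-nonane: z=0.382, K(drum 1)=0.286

y_chloroform (drum 2) = 0.075

Drum 1:
Material balance + equilibrium reduce to Σ zᵢ(Kᵢ−1)/(1+ψ₁(Kᵢ−1)) = 0.
g(0) = ΣzᵢKᵢ − 1 = 0.386 and g(1) = 1 − Σzᵢ/Kᵢ = -0.655, so a root lies in (0, 1).
Newton–Raphson from ψ₁ = 0.43:
  ψ₁ = 0.430: g = 0.0318, g' = -0.733 → ψ₁ = 0.473
Converged at ψ₁ = 0.473.
Drum-1 compositions:
  chloroform: x = 0.066, y = 0.214
  carbon tetrachloride: x = 0.357, y = 0.622
  n-nonane: x = 0.577, y = 0.165
Drum-2 feed = drum-1 liquid: z₂ = (0.0664, 0.3568, 0.5768).
Drum 2:
Rachford–Rice: g(ψ₂) = Σ zᵢ(Kᵢ−1)/(1+ψ₂(Kᵢ−1)) = 0.
Feasibility: ΣzᵢKᵢ = 2.110, Σzᵢ/Kᵢ = 1.063 — both > 1, two phases present.
Iterate (Newton) starting at ψ₂ = 0.5:
  ψ₂ = 0.500: g = 0.2214, g' = -0.756 → ψ₂ = 0.793
  ψ₂ = 0.793: g = 0.0404, g' = -0.527 → ψ₂ = 0.870
  ψ₂ = 0.870: g = 0.0009, g' = -0.504 → ψ₂ = 0.871
Converged at ψ₂ = 0.871.
  chloroform: x = 0.011, y = 0.075
  carbon tetrachloride: x = 0.107, y = 0.394
  n-nonane: x = 0.882, y = 0.532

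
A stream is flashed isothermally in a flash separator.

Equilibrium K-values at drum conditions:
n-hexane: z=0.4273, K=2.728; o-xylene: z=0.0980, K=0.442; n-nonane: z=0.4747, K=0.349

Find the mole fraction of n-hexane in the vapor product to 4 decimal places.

y_n-hexane = 0.7336

Newton iteration, ψ⁰ = 0.47:
  ψ = 0.4700: g = -0.11194, g' = -0.8623 → ψ = 0.3402
  ψ = 0.3402: g = 0.00059, g' = -0.8845 → ψ = 0.3408
Converged at ψ = 0.3408.
Compositions from xᵢ = zᵢ/(1+ψ(Kᵢ−1)), yᵢ = Kᵢxᵢ:
  n-hexane: x = 0.2689, y = 0.7336
  o-xylene: x = 0.1210, y = 0.0535
  n-nonane: x = 0.6101, y = 0.2129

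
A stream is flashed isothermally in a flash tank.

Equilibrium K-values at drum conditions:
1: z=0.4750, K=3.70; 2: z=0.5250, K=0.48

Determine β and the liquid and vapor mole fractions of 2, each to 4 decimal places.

β = 0.7190, x_2 = 0.8385, y_2 = 0.4025

Binary case is linear: z₁(K₁−1)(1+β(K₂−1)) + z₂(K₂−1)(1+β(K₁−1)) = 0
⇒ β = [z₁(K₁−1)+z₂(K₂−1)] / [−(K₁−1)(K₂−1)] = 1.00950/1.40400 = 0.7190
Compositions from xᵢ = zᵢ/(1+β(Kᵢ−1)), yᵢ = Kᵢxᵢ:
  1: x = 0.1615, y = 0.5975
  2: x = 0.8385, y = 0.4025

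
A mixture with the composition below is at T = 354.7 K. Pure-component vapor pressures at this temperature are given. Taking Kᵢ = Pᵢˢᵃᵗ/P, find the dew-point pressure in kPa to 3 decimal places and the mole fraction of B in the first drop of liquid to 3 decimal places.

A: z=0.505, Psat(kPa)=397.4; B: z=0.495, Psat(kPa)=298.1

Pdew = 341.148 kPa, x_B = 0.566

At the dew point ψ → 1, so Σzᵢ/Kᵢ = 1 with Kᵢ = Pᵢˢᵃᵗ/P ⇒ 1/P = Σzᵢ/Pᵢˢᵃᵗ.
1/P = 0.505/397.4 + 0.495/298.1 = 0.002931 ⇒ P = 341.148 kPa
xᵢ = zᵢP/Pᵢˢᵃᵗ ⇒ x_B = 0.495·341.148/298.1 = 0.566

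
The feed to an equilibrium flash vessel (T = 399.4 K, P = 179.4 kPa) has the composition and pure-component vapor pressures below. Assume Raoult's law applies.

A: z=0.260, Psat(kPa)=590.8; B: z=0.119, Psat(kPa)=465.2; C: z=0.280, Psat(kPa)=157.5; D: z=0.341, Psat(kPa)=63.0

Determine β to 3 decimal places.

Raoult's law: Kᵢ = Pᵢˢᵃᵗ/P = Pᵢˢᵃᵗ/179.4.
  K_A = 590.8/179.4 = 3.29320, K_B = 465.2/179.4 = 2.59309, K_C = 157.5/179.4 = 0.87793, K_D = 63.0/179.4 = 0.35117
Rachford–Rice: g(β) = Σ zᵢ(Kᵢ−1)/(1+β(Kᵢ−1)) = 0.
Feasibility: ΣzᵢKᵢ = 1.530, Σzᵢ/Kᵢ = 1.415 — both > 1, two phases present.
Iterate (Newton) starting at β = 0.5:
  β = 0.500: g = 0.0194, g' = -0.710 → β = 0.527
Converged at β = 0.527.

β = 0.527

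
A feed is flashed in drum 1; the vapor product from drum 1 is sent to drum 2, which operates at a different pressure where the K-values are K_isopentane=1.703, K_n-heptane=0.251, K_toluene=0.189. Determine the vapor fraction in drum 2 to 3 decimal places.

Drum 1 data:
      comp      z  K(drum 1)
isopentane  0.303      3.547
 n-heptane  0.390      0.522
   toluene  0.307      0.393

Drum 1:
Let ψ₁ = V/F and solve Σ zᵢ(Kᵢ−1)/(1+ψ₁(Kᵢ−1)) = 0.
Feasibility: ΣzᵢKᵢ = 1.399, Σzᵢ/Kᵢ = 1.614 — both > 1, two phases present.
Newton iteration, ψ₁⁰ = 0.54:
  ψ₁ = 0.540: g = -0.2036, g' = -0.761 → ψ₁ = 0.272
  ψ₁ = 0.272: g = 0.0181, g' = -0.965 → ψ₁ = 0.291
Converged at ψ₁ = 0.291.
Drum-1 compositions:
  isopentane: x = 0.174, y = 0.617
  n-heptane: x = 0.453, y = 0.237
  toluene: x = 0.373, y = 0.147
Drum-2 feed = drum-1 vapor: z₂ = (0.6169, 0.2365, 0.1466).
Drum 2:
Rachford–Rice: g(ψ₂) = Σ zᵢ(Kᵢ−1)/(1+ψ₂(Kᵢ−1)) = 0.
Feasibility: ΣzᵢKᵢ = 1.138, Σzᵢ/Kᵢ = 2.080 — both > 1, two phases present.
Newton–Raphson from ψ₂ = 0.35:
  ψ₂ = 0.350: g = -0.0580, g' = -0.628 → ψ₂ = 0.258
  ψ₂ = 0.258: g = -0.0026, g' = -0.576 → ψ₂ = 0.253
Converged at ψ₂ = 0.253.
  isopentane: x = 0.524, y = 0.892
  n-heptane: x = 0.292, y = 0.073
  toluene: x = 0.184, y = 0.035

V/F (drum 2) = 0.253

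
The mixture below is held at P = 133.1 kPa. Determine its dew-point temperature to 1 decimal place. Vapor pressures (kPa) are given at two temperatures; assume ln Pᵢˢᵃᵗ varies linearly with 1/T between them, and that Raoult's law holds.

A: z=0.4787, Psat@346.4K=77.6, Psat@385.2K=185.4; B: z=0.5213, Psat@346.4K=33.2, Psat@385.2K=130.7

Dew-point temperature: Σzᵢ·P/Pᵢˢᵃᵗ(T) = 1. Interpolate ln Pᵢˢᵃᵗ = aᵢ + bᵢ/T.
  T = 346.4 K: ΣzᵢP/Pᵢˢᵃᵗ = 2.9110
  T = 385.2 K: ΣzᵢP/Pᵢˢᵃᵗ = 0.8745
  T = 365.8 K: ΣzᵢP/Pᵢˢᵃᵗ = 1.5348
  T = 375.5 K: ΣzᵢP/Pᵢˢᵃᵗ = 1.1483
  T = 380.4 K: ΣzᵢP/Pᵢˢᵃᵗ = 0.9986
  T = 377.9 K: ΣzᵢP/Pᵢˢᵃᵗ = 1.0718
  T = 379.1 K: ΣzᵢP/Pᵢˢᵃᵗ = 1.0358
  T = 379.8 K: ΣzᵢP/Pᵢˢᵃᵗ = 1.0156
  T = 380.1 K: ΣzᵢP/Pᵢˢᵃᵗ = 1.0070
Interpolating between 380.1 K and 380.4 K gives T ≈ 380.3 K.

T = 380.3 K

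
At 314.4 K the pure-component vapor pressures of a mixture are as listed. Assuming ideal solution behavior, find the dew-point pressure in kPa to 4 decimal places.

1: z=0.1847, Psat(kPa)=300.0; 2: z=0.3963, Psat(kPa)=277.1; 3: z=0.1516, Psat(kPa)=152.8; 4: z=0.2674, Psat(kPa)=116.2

Pdew = 187.2944 kPa

At the dew point ψ → 1, so Σzᵢ/Kᵢ = 1 with Kᵢ = Pᵢˢᵃᵗ/P ⇒ 1/P = Σzᵢ/Pᵢˢᵃᵗ.
1/P = 0.1847/300.0 + 0.3963/277.1 + 0.1516/152.8 + 0.2674/116.2 = 0.0053392 ⇒ P = 187.2944 kPa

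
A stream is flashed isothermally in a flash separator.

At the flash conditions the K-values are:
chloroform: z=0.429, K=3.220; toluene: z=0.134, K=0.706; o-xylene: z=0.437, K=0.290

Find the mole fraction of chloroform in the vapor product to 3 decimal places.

Let β = V/F and solve Σ zᵢ(Kᵢ−1)/(1+β(Kᵢ−1)) = 0.
Check two-phase: ΣzᵢKᵢ = 1.603 > 1 and Σzᵢ/Kᵢ = 1.830 > 1, so g(0) = 0.603 > 0 and g(1) = -0.830 < 0.
Iterate (Newton) starting at β = 0.5:
  β = 0.500: g = -0.0759, g' = -1.020 → β = 0.426
Converged at β = 0.426.
Compositions from xᵢ = zᵢ/(1+β(Kᵢ−1)), yᵢ = Kᵢxᵢ:
  chloroform: x = 0.221, y = 0.710
  toluene: x = 0.153, y = 0.108
  o-xylene: x = 0.626, y = 0.182

y_chloroform = 0.710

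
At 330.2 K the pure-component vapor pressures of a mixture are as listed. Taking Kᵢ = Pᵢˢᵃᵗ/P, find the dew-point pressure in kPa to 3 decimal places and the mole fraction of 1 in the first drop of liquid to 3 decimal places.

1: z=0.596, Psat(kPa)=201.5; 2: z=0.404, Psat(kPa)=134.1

Pdew = 167.490 kPa, x_1 = 0.495

At the dew point ψ → 1, so Σzᵢ/Kᵢ = 1 with Kᵢ = Pᵢˢᵃᵗ/P ⇒ 1/P = Σzᵢ/Pᵢˢᵃᵗ.
1/P = 0.596/201.5 + 0.404/134.1 = 0.005970 ⇒ P = 167.490 kPa
xᵢ = zᵢP/Pᵢˢᵃᵗ ⇒ x_1 = 0.596·167.490/201.5 = 0.495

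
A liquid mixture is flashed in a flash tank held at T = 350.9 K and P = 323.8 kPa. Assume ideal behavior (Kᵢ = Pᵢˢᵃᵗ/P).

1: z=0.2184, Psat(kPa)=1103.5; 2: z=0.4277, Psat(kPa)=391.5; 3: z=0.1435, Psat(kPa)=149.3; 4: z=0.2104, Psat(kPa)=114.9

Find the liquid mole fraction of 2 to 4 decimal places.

x_2 = 0.3854

Raoult's law: Kᵢ = Pᵢˢᵃᵗ/P = Pᵢˢᵃᵗ/323.8.
  K_1 = 1103.5/323.8 = 3.407968, K_2 = 391.5/323.8 = 1.209080, K_3 = 149.3/323.8 = 0.461087, K_4 = 114.9/323.8 = 0.354849
Rachford–Rice: g(ψ) = Σ zᵢ(Kᵢ−1)/(1+ψ(Kᵢ−1)) = 0.
Check two-phase: ΣzᵢKᵢ = 1.4022 > 1 and Σzᵢ/Kᵢ = 1.3220 > 1, so g(0) = 0.4022 > 0 and g(1) = -0.3220 < 0.
Iterate (Newton) starting at ψ = 0.5:
  ψ = 0.5000: g = 0.01334, g' = -0.5449 → ψ = 0.5245
Converged at ψ = 0.5245.
Compositions from xᵢ = zᵢ/(1+ψ(Kᵢ−1)), yᵢ = Kᵢxᵢ:
  1: x = 0.0965, y = 0.3289
  2: x = 0.3854, y = 0.4660
  3: x = 0.2000, y = 0.0922
  4: x = 0.3180, y = 0.1128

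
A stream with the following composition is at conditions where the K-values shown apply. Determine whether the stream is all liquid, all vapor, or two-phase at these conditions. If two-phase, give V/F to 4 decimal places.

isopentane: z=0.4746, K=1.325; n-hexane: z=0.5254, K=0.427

all liquid

ΣzᵢKᵢ = 0.8532; Σzᵢ/Kᵢ = 1.5886.
Since ΣzᵢKᵢ < 1 the mixture is below its bubble point — single liquid phase.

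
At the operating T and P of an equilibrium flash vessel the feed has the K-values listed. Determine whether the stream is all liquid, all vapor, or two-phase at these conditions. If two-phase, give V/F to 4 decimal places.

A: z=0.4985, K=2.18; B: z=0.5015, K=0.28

two-phase, V/F = 0.2674

ΣzᵢKᵢ = 1.2271; Σzᵢ/Kᵢ = 2.0197.
Both exceed 1, so a two-phase solution exists.
Let ψ = V/F and solve Σ zᵢ(Kᵢ−1)/(1+ψ(Kᵢ−1)) = 0.
Newton iteration, ψ⁰ = 0.5:
  ψ = 0.5000: g = -0.19423, g' = -0.9093 → ψ = 0.2864
  ψ = 0.2864: g = -0.01522, g' = -0.8003 → ψ = 0.2674
Converged at ψ = 0.2674.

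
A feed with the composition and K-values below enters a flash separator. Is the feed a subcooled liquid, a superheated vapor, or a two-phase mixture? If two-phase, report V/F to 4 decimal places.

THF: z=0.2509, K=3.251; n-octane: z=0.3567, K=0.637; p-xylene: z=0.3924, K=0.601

two-phase, V/F = 0.3241

ΣzᵢKᵢ = 1.2787; Σzᵢ/Kᵢ = 1.2901.
Both exceed 1, so a two-phase solution exists.
Rachford–Rice: g(ψ) = Σ zᵢ(Kᵢ−1)/(1+ψ(Kᵢ−1)) = 0.
Newton iteration, ψ⁰ = 0.37:
  ψ = 0.3700: g = -0.02512, g' = -0.5271 → ψ = 0.3223
  ψ = 0.3223: g = 0.00097, g' = -0.5695 → ψ = 0.3241
Converged at ψ = 0.3241.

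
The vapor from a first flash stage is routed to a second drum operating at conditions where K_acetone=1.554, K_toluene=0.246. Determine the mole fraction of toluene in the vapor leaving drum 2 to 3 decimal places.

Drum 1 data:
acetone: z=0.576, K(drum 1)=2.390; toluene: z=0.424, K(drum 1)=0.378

Drum 1:
Let ψ₁ = V/F and solve Σ zᵢ(Kᵢ−1)/(1+ψ₁(Kᵢ−1)) = 0.
g(0) = ΣzᵢKᵢ − 1 = 0.537 and g(1) = 1 − Σzᵢ/Kᵢ = -0.363, so a root lies in (0, 1).
Binary case is linear: z₁(K₁−1)(1+ψ₁(K₂−1)) + z₂(K₂−1)(1+ψ₁(K₁−1)) = 0
⇒ ψ₁ = [z₁(K₁−1)+z₂(K₂−1)] / [−(K₁−1)(K₂−1)] = 0.5369/0.8646 = 0.621
Drum-1 compositions:
  acetone: x = 0.309, y = 0.739
  toluene: x = 0.691, y = 0.261
Drum-2 feed = drum-1 vapor: z₂ = (0.7389, 0.2611).
Drum 2:
Binary case is linear: z₁(K₁−1)(1+ψ₂(K₂−1)) + z₂(K₂−1)(1+ψ₂(K₁−1)) = 0
⇒ ψ₂ = [z₁(K₁−1)+z₂(K₂−1)] / [−(K₁−1)(K₂−1)] = 0.2124/0.4177 = 0.509
  acetone: x = 0.576, y = 0.896
  toluene: x = 0.424, y = 0.104

y_toluene (drum 2) = 0.104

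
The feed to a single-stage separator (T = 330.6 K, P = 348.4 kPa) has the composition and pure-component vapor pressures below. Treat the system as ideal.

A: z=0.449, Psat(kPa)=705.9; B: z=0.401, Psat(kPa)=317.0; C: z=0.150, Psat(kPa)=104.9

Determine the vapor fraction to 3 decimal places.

ψ = 0.753

Raoult's law: Kᵢ = Pᵢˢᵃᵗ/P = Pᵢˢᵃᵗ/348.4.
  K_A = 705.9/348.4 = 2.02612, K_B = 317.0/348.4 = 0.90987, K_C = 104.9/348.4 = 0.30109
Let ψ = V/F and solve Σ zᵢ(Kᵢ−1)/(1+ψ(Kᵢ−1)) = 0.
g(0) = ΣzᵢKᵢ − 1 = 0.320 and g(1) = 1 − Σzᵢ/Kᵢ = -0.161, so a root lies in (0, 1).
Newton–Raphson from ψ = 0.45:
  ψ = 0.450: g = 0.1246, g' = -0.381 → ψ = 0.777
  ψ = 0.777: g = -0.0121, g' = -0.501 → ψ = 0.753
Converged at ψ = 0.753.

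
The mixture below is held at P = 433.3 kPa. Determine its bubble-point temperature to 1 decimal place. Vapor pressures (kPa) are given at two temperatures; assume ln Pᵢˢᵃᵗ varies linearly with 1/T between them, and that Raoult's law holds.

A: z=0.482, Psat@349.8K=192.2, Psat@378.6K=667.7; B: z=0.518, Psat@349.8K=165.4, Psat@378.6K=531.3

Bubble-point temperature: ΣzᵢPᵢˢᵃᵗ(T) = P. Interpolate ln Pᵢˢᵃᵗ = aᵢ + bᵢ/T.
  T = 349.8 K: ΣzᵢPᵢˢᵃᵗ = 178.32 kPa
  T = 378.6 K: ΣzᵢPᵢˢᵃᵗ = 597.04 kPa
  T = 364.2 K: ΣzᵢPᵢˢᵃᵗ = 334.11 kPa
  T = 371.4 K: ΣzᵢPᵢˢᵃᵗ = 449.13 kPa
  T = 367.8 K: ΣzᵢPᵢˢᵃᵗ = 387.93 kPa
  T = 369.6 K: ΣzᵢPᵢˢᵃᵗ = 417.56 kPa
Interpolating between 369.6 K and 371.4 K gives T ≈ 370.5 K.

T = 370.5 K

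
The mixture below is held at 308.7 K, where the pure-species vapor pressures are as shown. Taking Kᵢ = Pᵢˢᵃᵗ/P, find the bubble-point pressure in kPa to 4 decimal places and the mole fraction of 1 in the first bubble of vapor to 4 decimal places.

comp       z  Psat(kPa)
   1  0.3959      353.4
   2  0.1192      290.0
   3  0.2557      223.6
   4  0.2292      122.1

At the bubble point ψ → 0, so ΣzᵢKᵢ = 1 with Kᵢ = Pᵢˢᵃᵗ/P ⇒ P = ΣzᵢPᵢˢᵃᵗ.
P = 0.3959·353.4 + 0.1192·290.0 + 0.2557·223.6 + 0.2292·122.1 = 259.6389 kPa
yᵢ = zᵢPᵢˢᵃᵗ/P ⇒ y_1 = 0.3959·353.4/259.6389 = 0.5389

Pbub = 259.6389 kPa, y_1 = 0.5389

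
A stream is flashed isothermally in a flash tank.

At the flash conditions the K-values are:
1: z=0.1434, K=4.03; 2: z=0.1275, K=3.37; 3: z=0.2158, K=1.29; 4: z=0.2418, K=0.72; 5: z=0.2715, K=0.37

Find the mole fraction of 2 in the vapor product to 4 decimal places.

Material balance + equilibrium reduce to Σ zᵢ(Kᵢ−1)/(1+ψ(Kᵢ−1)) = 0.
g(0) = ΣzᵢKᵢ − 1 = 0.5605 and g(1) = 1 − Σzᵢ/Kᵢ = -0.3103, so a root lies in (0, 1).
Iterate (Newton) starting at ψ = 0.5:
  ψ = 0.5000: g = 0.03729, g' = -0.6273 → ψ = 0.5594
  ψ = 0.5594: g = 0.00056, g' = -0.6107 → ψ = 0.5604
Converged at ψ = 0.5604.
Compositions from xᵢ = zᵢ/(1+ψ(Kᵢ−1)), yᵢ = Kᵢxᵢ:
  1: x = 0.0532, y = 0.2142
  2: x = 0.0548, y = 0.1846
  3: x = 0.1856, y = 0.2395
  4: x = 0.2868, y = 0.2065
  5: x = 0.4196, y = 0.1553

y_2 = 0.1846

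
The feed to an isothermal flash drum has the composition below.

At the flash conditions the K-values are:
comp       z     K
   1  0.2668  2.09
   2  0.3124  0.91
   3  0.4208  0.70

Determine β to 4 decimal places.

Newton–Raphson from β = 0.5:
  β = 0.5000: g = 0.01027, g' = -0.1880 → β = 0.5546
  β = 0.5546: g = 0.00021, g' = -0.1804 → β = 0.5558
Converged at β = 0.5558.

β = 0.5558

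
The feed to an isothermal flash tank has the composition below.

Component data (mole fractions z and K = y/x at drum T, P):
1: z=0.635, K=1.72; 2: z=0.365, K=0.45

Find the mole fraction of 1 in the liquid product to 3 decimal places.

x_1 = 0.433

Material balance + equilibrium reduce to Σ zᵢ(Kᵢ−1)/(1+ψ(Kᵢ−1)) = 0.
Feasibility: ΣzᵢKᵢ = 1.256, Σzᵢ/Kᵢ = 1.180 — both > 1, two phases present.
Binary case is linear: z₁(K₁−1)(1+ψ(K₂−1)) + z₂(K₂−1)(1+ψ(K₁−1)) = 0
⇒ ψ = [z₁(K₁−1)+z₂(K₂−1)] / [−(K₁−1)(K₂−1)] = 0.2564/0.3960 = 0.648
Compositions from xᵢ = zᵢ/(1+ψ(Kᵢ−1)), yᵢ = Kᵢxᵢ:
  1: x = 0.433, y = 0.745
  2: x = 0.567, y = 0.255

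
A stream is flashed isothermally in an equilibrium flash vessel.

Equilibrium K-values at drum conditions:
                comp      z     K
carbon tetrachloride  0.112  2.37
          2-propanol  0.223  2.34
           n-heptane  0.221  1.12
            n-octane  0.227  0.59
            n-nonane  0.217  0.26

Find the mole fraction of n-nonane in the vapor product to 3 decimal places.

y_n-nonane = 0.077

Material balance + equilibrium reduce to Σ zᵢ(Kᵢ−1)/(1+ψ(Kᵢ−1)) = 0.
Check two-phase: ΣzᵢKᵢ = 1.225 > 1 and Σzᵢ/Kᵢ = 1.559 > 1, so g(0) = 0.225 > 0 and g(1) = -0.559 < 0.
Newton–Raphson from ψ = 0.62:
  ψ = 0.620: g = -0.1506, g' = -0.658 → ψ = 0.391
  ψ = 0.391: g = -0.0155, g' = -0.554 → ψ = 0.363
Converged at ψ = 0.363.
Compositions from xᵢ = zᵢ/(1+ψ(Kᵢ−1)), yᵢ = Kᵢxᵢ:
  carbon tetrachloride: x = 0.075, y = 0.177
  2-propanol: x = 0.150, y = 0.351
  n-heptane: x = 0.212, y = 0.237
  n-octane: x = 0.267, y = 0.157
  n-nonane: x = 0.297, y = 0.077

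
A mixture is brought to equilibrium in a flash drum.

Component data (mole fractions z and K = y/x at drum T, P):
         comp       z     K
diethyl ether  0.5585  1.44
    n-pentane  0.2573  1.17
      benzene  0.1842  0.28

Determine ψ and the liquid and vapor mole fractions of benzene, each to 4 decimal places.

ψ = 0.6017, x_benzene = 0.3250, y_benzene = 0.0910

Rachford–Rice: g(ψ) = Σ zᵢ(Kᵢ−1)/(1+ψ(Kᵢ−1)) = 0.
g(0) = ΣzᵢKᵢ − 1 = 0.1569 and g(1) = 1 − Σzᵢ/Kᵢ = -0.2656, so a root lies in (0, 1).
Newton iteration, ψ⁰ = 0.51:
  ψ = 0.5100: g = 0.03137, g' = -0.3169 → ψ = 0.6090
  ψ = 0.6090: g = -0.00274, g' = -0.3762 → ψ = 0.6017
Converged at ψ = 0.6017.
Compositions from xᵢ = zᵢ/(1+ψ(Kᵢ−1)), yᵢ = Kᵢxᵢ:
  diethyl ether: x = 0.4416, y = 0.6359
  n-pentane: x = 0.2334, y = 0.2731
  benzene: x = 0.3250, y = 0.0910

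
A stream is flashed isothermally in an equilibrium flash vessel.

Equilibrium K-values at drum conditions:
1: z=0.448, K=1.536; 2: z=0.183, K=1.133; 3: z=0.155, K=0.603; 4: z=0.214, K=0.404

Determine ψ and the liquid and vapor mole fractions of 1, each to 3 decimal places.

ψ = 0.321, x_1 = 0.382, y_1 = 0.587

Material balance + equilibrium reduce to Σ zᵢ(Kᵢ−1)/(1+ψ(Kᵢ−1)) = 0.
Check two-phase: ΣzᵢKᵢ = 1.075 > 1 and Σzᵢ/Kᵢ = 1.240 > 1, so g(0) = 0.075 > 0 and g(1) = -0.240 < 0.
Newton iteration, ψ⁰ = 0.41:
  ψ = 0.410: g = -0.0223, g' = -0.257 → ψ = 0.323
  ψ = 0.323: g = -0.0006, g' = -0.245 → ψ = 0.321
Converged at ψ = 0.321.
Compositions from xᵢ = zᵢ/(1+ψ(Kᵢ−1)), yᵢ = Kᵢxᵢ:
  1: x = 0.382, y = 0.587
  2: x = 0.176, y = 0.199
  3: x = 0.178, y = 0.107
  4: x = 0.265, y = 0.107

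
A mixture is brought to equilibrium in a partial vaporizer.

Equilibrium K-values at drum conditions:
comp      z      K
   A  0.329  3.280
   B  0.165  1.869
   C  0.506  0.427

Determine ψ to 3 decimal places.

Material balance + equilibrium reduce to Σ zᵢ(Kᵢ−1)/(1+ψ(Kᵢ−1)) = 0.
Feasibility: ΣzᵢKᵢ = 1.604, Σzᵢ/Kᵢ = 1.374 — both > 1, two phases present.
Iterate (Newton) starting at ψ = 0.5:
  ψ = 0.500: g = 0.0441, g' = -0.760 → ψ = 0.558
  ψ = 0.558: g = 0.0005, g' = -0.747 → ψ = 0.559
Converged at ψ = 0.559.

ψ = 0.559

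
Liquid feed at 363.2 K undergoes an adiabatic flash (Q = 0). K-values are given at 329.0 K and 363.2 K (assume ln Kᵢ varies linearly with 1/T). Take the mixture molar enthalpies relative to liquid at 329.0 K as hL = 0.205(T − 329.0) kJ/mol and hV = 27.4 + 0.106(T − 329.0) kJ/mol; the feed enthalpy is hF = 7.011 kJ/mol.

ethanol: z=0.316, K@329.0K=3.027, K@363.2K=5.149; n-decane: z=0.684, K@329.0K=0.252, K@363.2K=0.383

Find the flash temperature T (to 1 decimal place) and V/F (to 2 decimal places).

Adiabatic flash: solve Rachford–Rice at each trial T, then check hF = ψ·hV(T) + (1−ψ)·hL(T).
  T = 329.0 K: K = (3.027, 0.252), RR gives ψ = 0.085, H_out = 2.329 kJ/mol
  T = 363.2 K: K = (5.149, 0.383), RR gives ψ = 0.347, H_out = 15.351 kJ/mol
  T = 346.1 K: K = (4.000, 0.314), RR gives ψ = 0.233, H_out = 9.484 kJ/mol
  T = 337.6 K: K = (3.495, 0.282), RR gives ψ = 0.166, H_out = 6.172 kJ/mol
  T = 341.9 K: K = (3.745, 0.298), RR gives ψ = 0.201, H_out = 7.895 kJ/mol
  T = 339.8 K: K = (3.621, 0.290), RR gives ψ = 0.184, H_out = 7.067 kJ/mol
Linear interpolation between T = 337.6 (H_out = 6.172) and T = 339.8 (H_out = 7.067) on hF = 7.011 gives T ≈ 339.7 K, at which ψ = 0.18.

T = 339.7 K, V/F = 0.18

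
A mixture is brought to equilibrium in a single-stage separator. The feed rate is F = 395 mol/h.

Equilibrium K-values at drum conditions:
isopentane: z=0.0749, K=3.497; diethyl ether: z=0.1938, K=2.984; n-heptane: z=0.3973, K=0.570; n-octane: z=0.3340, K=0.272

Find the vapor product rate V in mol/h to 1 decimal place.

V = 50.3 mol/h

Newton–Raphson from V/F = 0.65:
  V/F = 0.6500: g = -0.45944, g' = -0.9928 → V/F = 0.1872
  V/F = 0.1872: g = -0.05950, g' = -0.9466 → V/F = 0.1244
  V/F = 0.1244: g = 0.00328, g' = -1.0587 → V/F = 0.1274
Converged at V/F = 0.1275.
Then V = V/F·F = 0.1275·395 = 50.3 mol/h and L = F − V = 344.7 mol/h.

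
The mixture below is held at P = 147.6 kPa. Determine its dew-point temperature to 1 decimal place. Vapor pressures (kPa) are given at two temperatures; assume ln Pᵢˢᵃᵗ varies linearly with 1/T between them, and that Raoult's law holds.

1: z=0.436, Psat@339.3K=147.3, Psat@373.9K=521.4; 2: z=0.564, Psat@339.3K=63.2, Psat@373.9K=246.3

Dew-point temperature: Σzᵢ·P/Pᵢˢᵃᵗ(T) = 1. Interpolate ln Pᵢˢᵃᵗ = aᵢ + bᵢ/T.
  T = 339.3 K: ΣzᵢP/Pᵢˢᵃᵗ = 1.7541
  T = 373.9 K: ΣzᵢP/Pᵢˢᵃᵗ = 0.4614
  T = 356.6 K: ΣzᵢP/Pᵢˢᵃᵗ = 0.8708
  T = 348.0 K: ΣzᵢP/Pᵢˢᵃᵗ = 1.2226
  T = 352.3 K: ΣzᵢP/Pᵢˢᵃᵗ = 1.0297
  T = 354.5 K: ΣzᵢP/Pᵢˢᵃᵗ = 0.9446
  T = 353.4 K: ΣzᵢP/Pᵢˢᵃᵗ = 0.9861
Interpolating between 352.3 K and 353.4 K gives T ≈ 353.0 K.

T = 353.0 K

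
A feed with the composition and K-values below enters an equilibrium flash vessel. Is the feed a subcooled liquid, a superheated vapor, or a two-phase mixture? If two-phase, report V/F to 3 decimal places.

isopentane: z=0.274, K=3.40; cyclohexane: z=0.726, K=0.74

two-phase, V/F = 0.751

ΣzᵢKᵢ = 1.469; Σzᵢ/Kᵢ = 1.062.
Both exceed 1, so a two-phase solution exists.
Iterate (Newton) starting at ψ = 0.36:
  ψ = 0.360: g = 0.1445, g' = -0.514 → ψ = 0.641
  ψ = 0.641: g = 0.0325, g' = -0.316 → ψ = 0.744
  ψ = 0.744: g = 0.0020, g' = -0.279 → ψ = 0.751
Converged at ψ = 0.751.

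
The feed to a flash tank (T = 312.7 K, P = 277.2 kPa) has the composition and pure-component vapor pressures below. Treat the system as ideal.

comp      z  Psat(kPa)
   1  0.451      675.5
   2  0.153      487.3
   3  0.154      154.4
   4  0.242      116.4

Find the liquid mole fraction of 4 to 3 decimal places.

x_4 = 0.457

Raoult's law: Kᵢ = Pᵢˢᵃᵗ/P = Pᵢˢᵃᵗ/277.2.
  K_1 = 675.5/277.2 = 2.43687, K_2 = 487.3/277.2 = 1.75794, K_3 = 154.4/277.2 = 0.55700, K_4 = 116.4/277.2 = 0.41991
Rachford–Rice: g(V/F) = Σ zᵢ(Kᵢ−1)/(1+V/F(Kᵢ−1)) = 0.
Feasibility: ΣzᵢKᵢ = 1.555, Σzᵢ/Kᵢ = 1.125 — both > 1, two phases present.
Newton–Raphson from V/F = 0.5:
  V/F = 0.500: g = 0.1758, g' = -0.573 → V/F = 0.807
  V/F = 0.807: g = 0.0020, g' = -0.595 → V/F = 0.810
Converged at V/F = 0.810.
Compositions from xᵢ = zᵢ/(1+V/F(Kᵢ−1)), yᵢ = Kᵢxᵢ:
  1: x = 0.208, y = 0.508
  2: x = 0.095, y = 0.167
  3: x = 0.240, y = 0.134
  4: x = 0.457, y = 0.192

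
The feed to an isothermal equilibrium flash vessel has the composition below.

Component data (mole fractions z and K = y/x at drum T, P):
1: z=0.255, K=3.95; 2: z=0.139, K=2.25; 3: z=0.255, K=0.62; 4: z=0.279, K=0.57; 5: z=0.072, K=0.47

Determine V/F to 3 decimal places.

V/F = 0.651

Newton–Raphson from V/F = 0.5:
  V/F = 0.500: g = 0.0865, g' = -0.622 → V/F = 0.639
  V/F = 0.639: g = 0.0062, g' = -0.542 → V/F = 0.650
  V/F = 0.650: g = 0.0000, g' = -0.538 → V/F = 0.651
Converged at V/F = 0.651.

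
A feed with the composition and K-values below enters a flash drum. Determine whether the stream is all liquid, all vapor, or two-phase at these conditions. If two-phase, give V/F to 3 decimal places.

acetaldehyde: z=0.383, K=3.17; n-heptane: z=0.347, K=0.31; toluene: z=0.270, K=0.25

two-phase, V/F = 0.250

ΣzᵢKᵢ = 1.389; Σzᵢ/Kᵢ = 2.320.
Both exceed 1, so a two-phase solution exists.
Newton iteration, ψ⁰ = 0.51:
  ψ = 0.510: g = -0.3029, g' = -1.198 → ψ = 0.257
  ψ = 0.257: g = -0.0086, g' = -1.220 → ψ = 0.250
Converged at ψ = 0.250.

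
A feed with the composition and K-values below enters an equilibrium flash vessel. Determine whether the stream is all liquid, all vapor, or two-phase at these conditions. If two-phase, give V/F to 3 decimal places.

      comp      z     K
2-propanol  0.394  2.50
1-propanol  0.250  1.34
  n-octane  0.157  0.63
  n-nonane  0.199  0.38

ΣzᵢKᵢ = 1.495; Σzᵢ/Kᵢ = 1.117.
Both exceed 1, so a two-phase solution exists.
Let ψ = V/F and solve Σ zᵢ(Kᵢ−1)/(1+ψ(Kᵢ−1)) = 0.
Iterate (Newton) starting at ψ = 0.58:
  ψ = 0.580: g = 0.1204, g' = -0.495 → ψ = 0.823
  ψ = 0.823: g = -0.0047, g' = -0.559 → ψ = 0.815
Converged at ψ = 0.815.

two-phase, V/F = 0.815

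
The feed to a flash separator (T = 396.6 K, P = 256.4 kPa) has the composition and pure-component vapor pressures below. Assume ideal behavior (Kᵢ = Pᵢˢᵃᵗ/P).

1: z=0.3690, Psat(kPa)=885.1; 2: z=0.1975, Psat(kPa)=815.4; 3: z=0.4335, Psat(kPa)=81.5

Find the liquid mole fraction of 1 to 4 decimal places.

x_1 = 0.1428

Raoult's law: Kᵢ = Pᵢˢᵃᵗ/P = Pᵢˢᵃᵗ/256.4.
  K_1 = 885.1/256.4 = 3.452028, K_2 = 815.4/256.4 = 3.180187, K_3 = 81.5/256.4 = 0.317863
Rachford–Rice: g(β) = Σ zᵢ(Kᵢ−1)/(1+β(Kᵢ−1)) = 0.
Check two-phase: ΣzᵢKᵢ = 2.0397 > 1 and Σzᵢ/Kᵢ = 1.5328 > 1, so g(0) = 1.0397 > 0 and g(1) = -0.5328 < 0.
Newton iteration, β⁰ = 0.5:
  β = 0.5000: g = 0.16371, g' = -1.1272 → β = 0.6452
  β = 0.6452: g = 0.00113, g' = -1.1384 → β = 0.6462
Converged at β = 0.6462.
Compositions from xᵢ = zᵢ/(1+β(Kᵢ−1)), yᵢ = Kᵢxᵢ:
  1: x = 0.1428, y = 0.4928
  2: x = 0.0820, y = 0.2607
  3: x = 0.7752, y = 0.2464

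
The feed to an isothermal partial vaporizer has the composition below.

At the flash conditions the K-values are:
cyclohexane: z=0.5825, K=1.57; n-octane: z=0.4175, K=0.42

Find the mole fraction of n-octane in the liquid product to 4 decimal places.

Newton–Raphson from V/F = 0.56:
  V/F = 0.5600: g = -0.10695, g' = -0.4168 → V/F = 0.3034
  V/F = 0.3034: g = -0.01080, g' = -0.3444 → V/F = 0.2721
  V/F = 0.2721: g = -0.00007, g' = -0.3399 → V/F = 0.2719
Converged at V/F = 0.2719.
Compositions from xᵢ = zᵢ/(1+V/F(Kᵢ−1)), yᵢ = Kᵢxᵢ:
  cyclohexane: x = 0.5043, y = 0.7918
  n-octane: x = 0.4957, y = 0.2082

x_n-octane = 0.4957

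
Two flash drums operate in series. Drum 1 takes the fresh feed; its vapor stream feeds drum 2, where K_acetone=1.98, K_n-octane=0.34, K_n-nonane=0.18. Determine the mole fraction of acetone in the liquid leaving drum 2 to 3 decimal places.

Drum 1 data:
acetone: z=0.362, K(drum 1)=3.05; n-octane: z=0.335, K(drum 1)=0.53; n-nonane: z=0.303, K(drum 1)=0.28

x_acetone (drum 2) = 0.424

Drum 1:
Material balance + equilibrium reduce to Σ zᵢ(Kᵢ−1)/(1+ψ₁(Kᵢ−1)) = 0.
Feasibility: ΣzᵢKᵢ = 1.366, Σzᵢ/Kᵢ = 1.833 — both > 1, two phases present.
Iterate (Newton) starting at ψ₁ = 0.33:
  ψ₁ = 0.330: g = -0.0299, g' = -0.915 → ψ₁ = 0.297
  ψ₁ = 0.297: g = 0.0004, g' = -0.941 → ψ₁ = 0.298
Converged at ψ₁ = 0.298.
Drum-1 compositions:
  acetone: x = 0.225, y = 0.686
  n-octane: x = 0.390, y = 0.206
  n-nonane: x = 0.386, y = 0.108
Drum-2 feed = drum-1 vapor: z₂ = (0.6856, 0.2064, 0.1080).
Drum 2:
Rachford–Rice: g(ψ₂) = Σ zᵢ(Kᵢ−1)/(1+ψ₂(Kᵢ−1)) = 0.
Check two-phase: ΣzᵢKᵢ = 1.447 > 1 and Σzᵢ/Kᵢ = 1.553 > 1, so g(0) = 0.447 > 0 and g(1) = -0.553 < 0.
Newton iteration, ψ₂⁰ = 0.5:
  ψ₂ = 0.500: g = 0.0974, g' = -0.706 → ψ₂ = 0.638
  ψ₂ = 0.638: g = -0.0078, g' = -0.837 → ψ₂ = 0.629
Converged at ψ₂ = 0.629.
  acetone: x = 0.424, y = 0.840
  n-octane: x = 0.353, y = 0.120
  n-nonane: x = 0.223, y = 0.040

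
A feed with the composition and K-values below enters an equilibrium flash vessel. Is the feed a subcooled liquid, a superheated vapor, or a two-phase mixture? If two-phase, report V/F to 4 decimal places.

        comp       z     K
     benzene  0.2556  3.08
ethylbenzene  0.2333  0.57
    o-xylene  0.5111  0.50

two-phase, V/F = 0.1765

ΣzᵢKᵢ = 1.1758; Σzᵢ/Kᵢ = 1.5145.
Both exceed 1, so a two-phase solution exists.
Rachford–Rice: g(ψ) = Σ zᵢ(Kᵢ−1)/(1+ψ(Kᵢ−1)) = 0.
Newton–Raphson from ψ = 0.5:
  ψ = 0.5000: g = -0.20792, g' = -0.5629 → ψ = 0.1306
  ψ = 0.1306: g = 0.03837, g' = -0.8785 → ψ = 0.1743
  ψ = 0.1743: g = 0.00180, g' = -0.7994 → ψ = 0.1765
Converged at ψ = 0.1765.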